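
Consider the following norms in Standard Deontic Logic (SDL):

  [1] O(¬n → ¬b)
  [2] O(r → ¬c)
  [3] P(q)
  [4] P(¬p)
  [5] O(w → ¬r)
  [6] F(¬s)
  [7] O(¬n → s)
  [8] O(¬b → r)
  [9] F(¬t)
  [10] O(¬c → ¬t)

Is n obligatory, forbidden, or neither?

F(¬t) at premise 9 means O(t).
The contrapositive of premise 10 (O(¬c → ¬t)) is O(t → c), and O(t) is already established, so O(c).
The contrapositive of premise 2 (O(r → ¬c)) is O(c → ¬r), and O(c) is already established, so O(¬r).
Premise 8 is O(¬b → r); contrapositively O(¬r → b). Since O(¬r) holds, K gives O(b).
The contrapositive of premise 1 (O(¬n → ¬b)) is O(b → n), and O(b) is already established, so O(n).
Premises 3, 4, 5, 6, 7 do not contribute to this derivation.
Hence n is obligatory.

Obligatory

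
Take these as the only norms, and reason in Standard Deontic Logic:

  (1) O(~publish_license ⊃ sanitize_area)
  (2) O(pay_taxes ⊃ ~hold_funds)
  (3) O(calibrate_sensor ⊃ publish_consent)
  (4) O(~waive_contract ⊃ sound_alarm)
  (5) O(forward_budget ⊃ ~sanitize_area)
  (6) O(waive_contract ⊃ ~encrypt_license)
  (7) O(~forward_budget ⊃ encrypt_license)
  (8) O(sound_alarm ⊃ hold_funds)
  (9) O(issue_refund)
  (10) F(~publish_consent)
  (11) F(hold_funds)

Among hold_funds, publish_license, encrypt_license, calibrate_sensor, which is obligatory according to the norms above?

Premise 11, F(hold_funds), is equivalent to O(~hold_funds).
Premise 8, O(sound_alarm ⊃ hold_funds), contraposes to O(~hold_funds ⊃ ~sound_alarm); with O(~hold_funds) we get O(~sound_alarm).
The contrapositive of premise 4 (O(~waive_contract ⊃ sound_alarm)) is O(~sound_alarm ⊃ waive_contract), and O(~sound_alarm) is already established, so O(waive_contract).
With premise 6, O(waive_contract ⊃ ~encrypt_license), the K-axiom yields O(~encrypt_license).
Premise 7, O(~forward_budget ⊃ encrypt_license), contraposes to O(~encrypt_license ⊃ forward_budget); with O(~encrypt_license) we get O(forward_budget).
Premise 5 is O(forward_budget ⊃ ~sanitize_area); since O(forward_budget), deontic closure gives O(~sanitize_area).
Premise 1 is O(~publish_license ⊃ sanitize_area); contrapositively O(~sanitize_area ⊃ publish_license). Since O(~sanitize_area) holds, K gives O(publish_license).
So O(publish_license) holds — publish_license is obligatory. None of the other listed options is made obligatory by any chain of premises.

publish_license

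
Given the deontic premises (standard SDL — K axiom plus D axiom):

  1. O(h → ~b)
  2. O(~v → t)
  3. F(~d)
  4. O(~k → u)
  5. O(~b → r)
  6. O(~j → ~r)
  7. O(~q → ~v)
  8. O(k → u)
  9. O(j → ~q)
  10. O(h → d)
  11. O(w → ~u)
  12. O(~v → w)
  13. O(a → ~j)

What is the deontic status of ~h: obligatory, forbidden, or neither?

Obligatory

Premises 8 and 4 are O(k → u) and O(~k → u); every ideal world satisfies k or ~k, so in either case u holds — hence O(u).
Premise 11, O(w → ~u), contraposes to O(u → ~w); with O(u) we get O(~w).
The contrapositive of premise 12 (O(~v → w)) is O(~w → v), and O(~w) is already established, so O(v).
Premise 7 is O(~q → ~v); contrapositively O(v → q). Since O(v) holds, K gives O(q).
The contrapositive of premise 9 (O(j → ~q)) is O(q → ~j), and O(q) is already established, so O(~j).
With premise 6, O(~j → ~r), the K-axiom yields O(~r).
The contrapositive of premise 5 (O(~b → r)) is O(~r → b), and O(~r) is already established, so O(b).
Premise 1, O(h → ~b), contraposes to O(b → ~h); with O(b) we get O(~h).
Premises 2, 3, 10, 13 do not contribute to this derivation.
Hence ~h is obligatory.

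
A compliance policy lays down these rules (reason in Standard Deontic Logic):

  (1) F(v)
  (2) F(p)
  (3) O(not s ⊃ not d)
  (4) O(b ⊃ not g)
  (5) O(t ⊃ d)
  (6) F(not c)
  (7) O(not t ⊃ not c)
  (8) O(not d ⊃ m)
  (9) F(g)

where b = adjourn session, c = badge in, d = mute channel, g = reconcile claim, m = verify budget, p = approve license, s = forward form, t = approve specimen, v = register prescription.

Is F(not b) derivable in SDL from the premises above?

No

Premise 4 is O(b ⊃ not g); even if O(not g) held, inferring O(b) would be affirming the consequent — invalid.
No other premise forces O(b). An ideal world satisfying every premise can still have not b true, so F(not b) is not derivable.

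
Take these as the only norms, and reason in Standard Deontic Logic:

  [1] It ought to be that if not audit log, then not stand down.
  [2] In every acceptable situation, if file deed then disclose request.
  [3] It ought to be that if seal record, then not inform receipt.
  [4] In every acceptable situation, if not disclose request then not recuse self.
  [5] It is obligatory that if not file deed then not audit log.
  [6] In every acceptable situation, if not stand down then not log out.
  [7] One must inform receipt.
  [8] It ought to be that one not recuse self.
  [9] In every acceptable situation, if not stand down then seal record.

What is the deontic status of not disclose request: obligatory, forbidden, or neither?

From premise 7 we have O(inform_receipt).
The contrapositive of premise 3 (O(seal_record → ¬inform_receipt)) is O(inform_receipt → ¬seal_record), and O(inform_receipt) is already established, so O(¬seal_record).
Premise 9, O(¬stand_down → seal_record), contraposes to O(¬seal_record → stand_down); with O(¬seal_record) we get O(stand_down).
The contrapositive of premise 1 (O(¬audit_log → ¬stand_down)) is O(stand_down → audit_log), and O(stand_down) is already established, so O(audit_log).
Premise 5 is O(¬file_deed → ¬audit_log); contrapositively O(audit_log → file_deed). Since O(audit_log) holds, K gives O(file_deed).
From O(file_deed) and premise 2, O(file_deed → disclose_request), we obtain O(disclose_request).
Premises 4, 6, 8 do not contribute to this derivation.
Thus O(disclose_request), which is F(¬disclose_request): ¬disclose_request is forbidden.

Forbidden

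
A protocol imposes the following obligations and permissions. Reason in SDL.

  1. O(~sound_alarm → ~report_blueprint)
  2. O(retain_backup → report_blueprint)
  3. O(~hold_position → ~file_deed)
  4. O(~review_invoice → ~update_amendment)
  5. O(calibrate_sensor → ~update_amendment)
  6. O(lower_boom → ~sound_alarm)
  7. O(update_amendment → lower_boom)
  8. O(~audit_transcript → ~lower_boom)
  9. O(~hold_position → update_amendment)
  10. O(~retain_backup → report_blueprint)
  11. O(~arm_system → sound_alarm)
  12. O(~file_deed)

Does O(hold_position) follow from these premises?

Yes

By case analysis on ~retain_backup: premise 10 gives O(~retain_backup → report_blueprint) and premise 2 gives O(retain_backup → report_blueprint), so O(report_blueprint) either way.
The contrapositive of premise 1 (O(~sound_alarm → ~report_blueprint)) is O(report_blueprint → sound_alarm), and O(report_blueprint) is already established, so O(sound_alarm).
The contrapositive of premise 6 (O(lower_boom → ~sound_alarm)) is O(sound_alarm → ~lower_boom), and O(sound_alarm) is already established, so O(~lower_boom).
The contrapositive of premise 7 (O(update_amendment → lower_boom)) is O(~lower_boom → ~update_amendment), and O(~lower_boom) is already established, so O(~update_amendment).
Premise 9, O(~hold_position → update_amendment), contraposes to O(~update_amendment → hold_position); with O(~update_amendment) we get O(hold_position).
Premises 3, 4, 5, 8, 11, 12 do not contribute to this derivation.
So O(hold_position) follows.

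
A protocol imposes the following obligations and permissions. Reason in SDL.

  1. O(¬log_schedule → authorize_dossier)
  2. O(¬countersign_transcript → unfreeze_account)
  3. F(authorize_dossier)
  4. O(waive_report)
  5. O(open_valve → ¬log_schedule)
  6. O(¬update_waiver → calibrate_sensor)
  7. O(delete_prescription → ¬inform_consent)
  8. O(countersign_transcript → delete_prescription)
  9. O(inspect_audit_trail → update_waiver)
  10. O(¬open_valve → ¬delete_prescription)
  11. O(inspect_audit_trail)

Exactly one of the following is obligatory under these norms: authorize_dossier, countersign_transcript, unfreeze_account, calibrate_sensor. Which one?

unfreeze_account

Premise 3 is F(authorize_dossier), i.e. O(¬authorize_dossier).
The contrapositive of premise 1 (O(¬log_schedule → authorize_dossier)) is O(¬authorize_dossier → log_schedule), and O(¬authorize_dossier) is already established, so O(log_schedule).
The contrapositive of premise 5 (O(open_valve → ¬log_schedule)) is O(log_schedule → ¬open_valve), and O(log_schedule) is already established, so O(¬open_valve).
Premise 10 is O(¬open_valve → ¬delete_prescription); since O(¬open_valve), deontic closure gives O(¬delete_prescription).
Premise 8, O(countersign_transcript → delete_prescription), contraposes to O(¬delete_prescription → ¬countersign_transcript); with O(¬delete_prescription) we get O(¬countersign_transcript).
With premise 2, O(¬countersign_transcript → unfreeze_account), the K-axiom yields O(unfreeze_account).
So O(unfreeze_account) holds — unfreeze_account is obligatory. None of the other listed options is made obligatory by any chain of premises.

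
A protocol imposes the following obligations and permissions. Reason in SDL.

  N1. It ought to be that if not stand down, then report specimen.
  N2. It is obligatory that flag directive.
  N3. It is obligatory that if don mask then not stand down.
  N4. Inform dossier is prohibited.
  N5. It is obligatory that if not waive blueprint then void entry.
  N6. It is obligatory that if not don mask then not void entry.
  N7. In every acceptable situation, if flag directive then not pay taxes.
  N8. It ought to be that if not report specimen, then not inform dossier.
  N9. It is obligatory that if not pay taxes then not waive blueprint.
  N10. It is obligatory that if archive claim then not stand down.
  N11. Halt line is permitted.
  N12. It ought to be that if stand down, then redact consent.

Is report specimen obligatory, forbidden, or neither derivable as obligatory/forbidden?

Premise 2 states O(flag_directive) outright.
From O(flag_directive) and premise 7, O(flag_directive → ¬pay_taxes), we obtain O(¬pay_taxes).
Premise 9 is O(¬pay_taxes → ¬waive_blueprint); since O(¬pay_taxes), deontic closure gives O(¬waive_blueprint).
Premise 5 is O(¬waive_blueprint → void_entry); since O(¬waive_blueprint), deontic closure gives O(void_entry).
The contrapositive of premise 6 (O(¬don_mask → ¬void_entry)) is O(void_entry → don_mask), and O(void_entry) is already established, so O(don_mask).
Applying K to premise 3 (O(don_mask → ¬stand_down)) and O(don_mask) yields O(¬stand_down).
From O(¬stand_down) and premise 1, O(¬stand_down → report_specimen), we obtain O(report_specimen).
Premises 4, 8, 10, 11, 12 do not contribute to this derivation.
Hence report_specimen is obligatory.

Obligatory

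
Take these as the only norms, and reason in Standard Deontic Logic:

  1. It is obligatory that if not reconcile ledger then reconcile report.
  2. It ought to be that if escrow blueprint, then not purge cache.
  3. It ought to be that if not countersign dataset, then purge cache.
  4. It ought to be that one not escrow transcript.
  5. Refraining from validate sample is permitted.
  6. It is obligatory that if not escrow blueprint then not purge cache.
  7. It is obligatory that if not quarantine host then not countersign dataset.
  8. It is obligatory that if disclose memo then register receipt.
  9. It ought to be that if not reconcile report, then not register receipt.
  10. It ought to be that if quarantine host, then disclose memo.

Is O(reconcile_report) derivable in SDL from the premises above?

Yes

Premises 6 and 2 cover both cases: O(¬escrow_blueprint → ¬purge_cache) and O(escrow_blueprint → ¬purge_cache). Since ¬escrow_blueprint ∨ escrow_blueprint is a tautology, O(¬purge_cache) follows.
Premise 3 is O(¬countersign_dataset → purge_cache); contrapositively O(¬purge_cache → countersign_dataset). Since O(¬purge_cache) holds, K gives O(countersign_dataset).
Premise 7 is O(¬quarantine_host → ¬countersign_dataset); contrapositively O(countersign_dataset → quarantine_host). Since O(countersign_dataset) holds, K gives O(quarantine_host).
From O(quarantine_host) and premise 10, O(quarantine_host → disclose_memo), we obtain O(disclose_memo).
Applying K to premise 8 (O(disclose_memo → register_receipt)) and O(disclose_memo) yields O(register_receipt).
Premise 9 is O(¬reconcile_report → ¬register_receipt); contrapositively O(register_receipt → reconcile_report). Since O(register_receipt) holds, K gives O(reconcile_report).
Premises 1, 4, 5 do not contribute to this derivation.
So O(reconcile_report) follows.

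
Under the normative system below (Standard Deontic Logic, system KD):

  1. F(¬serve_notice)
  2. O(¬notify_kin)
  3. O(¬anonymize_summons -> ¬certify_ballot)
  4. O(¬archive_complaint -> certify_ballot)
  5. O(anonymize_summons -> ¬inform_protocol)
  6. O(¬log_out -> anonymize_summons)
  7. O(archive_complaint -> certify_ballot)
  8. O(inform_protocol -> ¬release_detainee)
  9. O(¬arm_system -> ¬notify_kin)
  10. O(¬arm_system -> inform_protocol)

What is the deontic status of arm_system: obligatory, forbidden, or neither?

Obligatory

Premises 7 and 4 are O(archive_complaint -> certify_ballot) and O(¬archive_complaint -> certify_ballot); every ideal world satisfies archive_complaint or ¬archive_complaint, so in either case certify_ballot holds — hence O(certify_ballot).
Premise 3, O(¬anonymize_summons -> ¬certify_ballot), contraposes to O(certify_ballot -> anonymize_summons); with O(certify_ballot) we get O(anonymize_summons).
With premise 5, O(anonymize_summons -> ¬inform_protocol), the K-axiom yields O(¬inform_protocol).
Premise 10 is O(¬arm_system -> inform_protocol); contrapositively O(¬inform_protocol -> arm_system). Since O(¬inform_protocol) holds, K gives O(arm_system).
Premises 1, 2, 6, 8, 9 do not contribute to this derivation.
Hence arm_system is obligatory.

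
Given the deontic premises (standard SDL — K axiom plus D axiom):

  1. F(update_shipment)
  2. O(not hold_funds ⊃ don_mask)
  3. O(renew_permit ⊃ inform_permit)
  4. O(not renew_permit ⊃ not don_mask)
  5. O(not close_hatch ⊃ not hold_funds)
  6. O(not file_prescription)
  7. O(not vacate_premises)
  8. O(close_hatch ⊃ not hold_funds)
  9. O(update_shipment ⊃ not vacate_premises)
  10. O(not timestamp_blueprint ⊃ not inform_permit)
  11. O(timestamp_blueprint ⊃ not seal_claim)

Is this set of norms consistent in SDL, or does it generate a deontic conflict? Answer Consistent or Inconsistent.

Premise 9 is O(update_shipment ⊃ not vacate_premises); even if O(not vacate_premises) held, inferring O(update_shipment) would be affirming the consequent — invalid.
So O(update_shipment) is not derivable, and the apparent clash with O(not update_shipment) does not arise.
A world satisfying every obligation exists (e.g. close_hatch=false, don_mask=true, file_prescription=false, hold_funds=false, inform_permit=true, renew_permit=true, seal_claim=false, timestamp_blueprint=true, update_shipment=false, vacate_premises=false); no atom is both obligatory and forbidden, so the set is consistent.

Consistent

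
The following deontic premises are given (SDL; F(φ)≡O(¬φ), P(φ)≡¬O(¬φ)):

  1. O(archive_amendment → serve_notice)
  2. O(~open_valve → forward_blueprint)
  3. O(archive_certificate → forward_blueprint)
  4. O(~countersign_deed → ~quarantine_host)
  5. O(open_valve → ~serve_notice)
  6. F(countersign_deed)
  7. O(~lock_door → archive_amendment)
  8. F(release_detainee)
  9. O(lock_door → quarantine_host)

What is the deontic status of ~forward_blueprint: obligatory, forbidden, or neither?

F(countersign_deed) at premise 6 means O(~countersign_deed).
Premise 4 is O(~countersign_deed → ~quarantine_host); since O(~countersign_deed), deontic closure gives O(~quarantine_host).
The contrapositive of premise 9 (O(lock_door → quarantine_host)) is O(~quarantine_host → ~lock_door), and O(~quarantine_host) is already established, so O(~lock_door).
Applying K to premise 7 (O(~lock_door → archive_amendment)) and O(~lock_door) yields O(archive_amendment).
Premise 1 is O(archive_amendment → serve_notice); since O(archive_amendment), deontic closure gives O(serve_notice).
Premise 5 is O(open_valve → ~serve_notice); contrapositively O(serve_notice → ~open_valve). Since O(serve_notice) holds, K gives O(~open_valve).
With premise 2, O(~open_valve → forward_blueprint), the K-axiom yields O(forward_blueprint).
Premises 3, 8 do not contribute to this derivation.
Thus O(forward_blueprint), which is F(~forward_blueprint): ~forward_blueprint is forbidden.

Forbidden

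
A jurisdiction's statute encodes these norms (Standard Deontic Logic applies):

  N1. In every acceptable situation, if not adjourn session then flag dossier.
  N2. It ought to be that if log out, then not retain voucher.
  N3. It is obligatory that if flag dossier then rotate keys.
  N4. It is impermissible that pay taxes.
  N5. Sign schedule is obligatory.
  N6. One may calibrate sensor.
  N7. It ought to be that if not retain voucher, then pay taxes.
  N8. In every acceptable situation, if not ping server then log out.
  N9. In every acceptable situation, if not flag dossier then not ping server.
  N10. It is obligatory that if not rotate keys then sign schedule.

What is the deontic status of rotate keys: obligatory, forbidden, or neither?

Obligatory

F(pay_taxes) at premise 4 means O(¬pay_taxes).
Premise 7, O(¬retain_voucher → pay_taxes), contraposes to O(¬pay_taxes → retain_voucher); with O(¬pay_taxes) we get O(retain_voucher).
Premise 2 is O(log_out → ¬retain_voucher); contrapositively O(retain_voucher → ¬log_out). Since O(retain_voucher) holds, K gives O(¬log_out).
Premise 8, O(¬ping_server → log_out), contraposes to O(¬log_out → ping_server); with O(¬log_out) we get O(ping_server).
Premise 9, O(¬flag_dossier → ¬ping_server), contraposes to O(ping_server → flag_dossier); with O(ping_server) we get O(flag_dossier).
Applying K to premise 3 (O(flag_dossier → rotate_keys)) and O(flag_dossier) yields O(rotate_keys).
Premises 1, 5, 6, 10 do not contribute to this derivation.
Hence rotate_keys is obligatory.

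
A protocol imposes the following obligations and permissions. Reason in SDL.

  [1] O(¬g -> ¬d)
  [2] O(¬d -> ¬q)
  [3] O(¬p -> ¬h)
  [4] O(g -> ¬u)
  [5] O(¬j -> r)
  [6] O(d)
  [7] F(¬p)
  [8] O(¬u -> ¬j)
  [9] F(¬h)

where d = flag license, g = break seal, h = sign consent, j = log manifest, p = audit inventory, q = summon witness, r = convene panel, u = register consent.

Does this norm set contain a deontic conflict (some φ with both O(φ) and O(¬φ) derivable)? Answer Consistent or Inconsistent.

Premise 3 is O(¬p -> ¬h), but O(¬p) is not derivable from the premises, so it does not yield O(¬h).
So O(¬h) is not derivable, and the apparent clash with O(h) does not arise.
A world satisfying every obligation exists (e.g. d=true, g=true, h=true, j=false, p=true, q=false, r=true, u=false); no atom is both obligatory and forbidden, so the set is consistent.

Consistent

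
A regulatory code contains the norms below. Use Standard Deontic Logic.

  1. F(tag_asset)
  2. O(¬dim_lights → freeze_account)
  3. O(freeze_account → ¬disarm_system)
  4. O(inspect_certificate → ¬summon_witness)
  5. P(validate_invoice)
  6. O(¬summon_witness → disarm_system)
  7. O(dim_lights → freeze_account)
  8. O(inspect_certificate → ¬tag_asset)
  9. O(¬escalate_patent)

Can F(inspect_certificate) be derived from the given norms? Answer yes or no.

By case analysis on dim_lights: premise 7 gives O(dim_lights → freeze_account) and premise 2 gives O(¬dim_lights → freeze_account), so O(freeze_account) either way.
Premise 3 is O(freeze_account → ¬disarm_system); since O(freeze_account), deontic closure gives O(¬disarm_system).
Premise 6, O(¬summon_witness → disarm_system), contraposes to O(¬disarm_system → summon_witness); with O(¬disarm_system) we get O(summon_witness).
The contrapositive of premise 4 (O(inspect_certificate → ¬summon_witness)) is O(summon_witness → ¬inspect_certificate), and O(summon_witness) is already established, so O(¬inspect_certificate).
Premises 1, 5, 8, 9 do not contribute to this derivation.
So O(¬inspect_certificate) holds, i.e. F(inspect_certificate). The claim follows.

Yes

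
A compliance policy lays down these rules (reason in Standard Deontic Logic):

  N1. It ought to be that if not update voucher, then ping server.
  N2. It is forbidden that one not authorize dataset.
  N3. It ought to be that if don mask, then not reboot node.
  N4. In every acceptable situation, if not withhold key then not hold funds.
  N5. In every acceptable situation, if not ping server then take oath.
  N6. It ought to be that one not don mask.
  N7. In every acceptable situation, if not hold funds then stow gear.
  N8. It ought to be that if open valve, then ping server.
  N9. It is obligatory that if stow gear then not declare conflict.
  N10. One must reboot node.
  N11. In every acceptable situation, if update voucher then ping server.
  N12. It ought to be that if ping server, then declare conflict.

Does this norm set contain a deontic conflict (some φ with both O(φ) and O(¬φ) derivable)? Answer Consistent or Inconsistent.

Consistent

Premise 3 is O(don_mask → ¬reboot_node), but O(don_mask) is not derivable from the premises, so it does not yield O(¬reboot_node).
So O(¬reboot_node) is not derivable, and the apparent clash with O(reboot_node) does not arise.
A world satisfying every obligation exists (e.g. authorize_dataset=true, declare_conflict=true, don_mask=false, hold_funds=true, open_valve=false, ping_server=true, reboot_node=true, stow_gear=false, take_oath=false, update_voucher=false, withhold_key=true); no atom is both obligatory and forbidden, so the set is consistent.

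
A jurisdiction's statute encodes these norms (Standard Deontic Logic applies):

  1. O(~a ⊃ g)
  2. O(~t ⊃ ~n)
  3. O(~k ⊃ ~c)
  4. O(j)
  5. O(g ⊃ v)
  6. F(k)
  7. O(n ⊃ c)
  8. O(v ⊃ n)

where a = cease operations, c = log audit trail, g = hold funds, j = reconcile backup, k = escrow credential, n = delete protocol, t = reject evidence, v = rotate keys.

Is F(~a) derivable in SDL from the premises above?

F(k) at premise 6 means O(~k).
Applying K to premise 3 (O(~k ⊃ ~c)) and O(~k) yields O(~c).
Premise 7, O(n ⊃ c), contraposes to O(~c ⊃ ~n); with O(~c) we get O(~n).
Premise 8 is O(v ⊃ n); contrapositively O(~n ⊃ ~v). Since O(~n) holds, K gives O(~v).
Premise 5 is O(g ⊃ v); contrapositively O(~v ⊃ ~g). Since O(~v) holds, K gives O(~g).
The contrapositive of premise 1 (O(~a ⊃ g)) is O(~g ⊃ a), and O(~g) is already established, so O(a).
Premises 2, 4 do not contribute to this derivation.
So O(a) holds, i.e. F(~a). The claim follows.

Yes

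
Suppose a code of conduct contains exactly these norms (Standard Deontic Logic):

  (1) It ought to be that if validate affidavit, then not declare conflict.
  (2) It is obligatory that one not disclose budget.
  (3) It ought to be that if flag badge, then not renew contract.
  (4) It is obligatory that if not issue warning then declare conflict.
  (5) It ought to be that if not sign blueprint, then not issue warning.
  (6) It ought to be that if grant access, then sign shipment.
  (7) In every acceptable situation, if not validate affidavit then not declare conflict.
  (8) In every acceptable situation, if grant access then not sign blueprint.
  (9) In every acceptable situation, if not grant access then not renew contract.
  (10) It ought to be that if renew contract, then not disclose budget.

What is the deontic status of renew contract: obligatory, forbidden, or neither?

Premises 7 and 1 cover both cases: O(¬validate_affidavit → ¬declare_conflict) and O(validate_affidavit → ¬declare_conflict). Since ¬validate_affidavit ∨ validate_affidavit is a tautology, O(¬declare_conflict) follows.
The contrapositive of premise 4 (O(¬issue_warning → declare_conflict)) is O(¬declare_conflict → issue_warning), and O(¬declare_conflict) is already established, so O(issue_warning).
Premise 5 is O(¬sign_blueprint → ¬issue_warning); contrapositively O(issue_warning → sign_blueprint). Since O(issue_warning) holds, K gives O(sign_blueprint).
Premise 8 is O(grant_access → ¬sign_blueprint); contrapositively O(sign_blueprint → ¬grant_access). Since O(sign_blueprint) holds, K gives O(¬grant_access).
With premise 9, O(¬grant_access → ¬renew_contract), the K-axiom yields O(¬renew_contract).
Premises 2, 3, 6, 10 do not contribute to this derivation.
Thus O(¬renew_contract), which is F(renew_contract): renew_contract is forbidden.

Forbidden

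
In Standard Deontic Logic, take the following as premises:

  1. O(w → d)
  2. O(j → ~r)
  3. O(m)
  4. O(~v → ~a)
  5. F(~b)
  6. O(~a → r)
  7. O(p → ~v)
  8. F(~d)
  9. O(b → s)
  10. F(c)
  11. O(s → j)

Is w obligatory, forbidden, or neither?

Neither

Premise 1 is O(w → d); even if O(d) held, inferring O(w) would be affirming the consequent — invalid.
No premise or chain of K-axiom applications forces O(w), and none forces O(~w). So w is neither obligatory nor forbidden under these norms.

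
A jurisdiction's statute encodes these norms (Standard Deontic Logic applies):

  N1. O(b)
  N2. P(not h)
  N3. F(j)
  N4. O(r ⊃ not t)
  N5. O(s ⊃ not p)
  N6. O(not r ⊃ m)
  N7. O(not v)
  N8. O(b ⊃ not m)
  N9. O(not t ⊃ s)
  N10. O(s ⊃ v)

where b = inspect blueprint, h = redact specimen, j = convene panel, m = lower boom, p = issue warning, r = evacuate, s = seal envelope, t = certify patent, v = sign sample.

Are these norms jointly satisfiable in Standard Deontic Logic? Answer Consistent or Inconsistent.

Inconsistent

Premise 7 states O(not v) outright.
Premise 10 is O(s ⊃ v); contrapositively O(not v ⊃ not s). Since O(not v) holds, K gives O(not s).
The contrapositive of premise 9 (O(not t ⊃ s)) is O(not s ⊃ t), and O(not s) is already established, so O(t).
Premise 4, O(r ⊃ not t), contraposes to O(t ⊃ not r); with O(t) we get O(not r).
With premise 6, O(not r ⊃ m), the K-axiom yields O(m).
Premise 8 is O(b ⊃ not m); contrapositively O(m ⊃ not b). Since O(m) holds, K gives O(not b).
Yet premise 1 states O(b).
We now have both O(not b) and O(b) — b is simultaneously obligatory and forbidden, violating the D-axiom.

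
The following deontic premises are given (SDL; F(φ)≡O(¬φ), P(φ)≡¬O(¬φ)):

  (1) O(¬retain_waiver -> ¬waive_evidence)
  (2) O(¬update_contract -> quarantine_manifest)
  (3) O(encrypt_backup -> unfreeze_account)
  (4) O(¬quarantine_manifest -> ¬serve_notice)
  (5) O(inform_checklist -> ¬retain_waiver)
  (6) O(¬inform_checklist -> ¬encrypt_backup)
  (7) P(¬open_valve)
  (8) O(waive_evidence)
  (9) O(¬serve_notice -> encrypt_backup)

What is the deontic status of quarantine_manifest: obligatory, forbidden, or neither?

Obligatory

Premise 8 gives O(waive_evidence).
The contrapositive of premise 1 (O(¬retain_waiver -> ¬waive_evidence)) is O(waive_evidence -> retain_waiver), and O(waive_evidence) is already established, so O(retain_waiver).
The contrapositive of premise 5 (O(inform_checklist -> ¬retain_waiver)) is O(retain_waiver -> ¬inform_checklist), and O(retain_waiver) is already established, so O(¬inform_checklist).
From O(¬inform_checklist) and premise 6, O(¬inform_checklist -> ¬encrypt_backup), we obtain O(¬encrypt_backup).
The contrapositive of premise 9 (O(¬serve_notice -> encrypt_backup)) is O(¬encrypt_backup -> serve_notice), and O(¬encrypt_backup) is already established, so O(serve_notice).
Premise 4 is O(¬quarantine_manifest -> ¬serve_notice); contrapositively O(serve_notice -> quarantine_manifest). Since O(serve_notice) holds, K gives O(quarantine_manifest).
Premises 2, 3, 7 do not contribute to this derivation.
Hence quarantine_manifest is obligatory.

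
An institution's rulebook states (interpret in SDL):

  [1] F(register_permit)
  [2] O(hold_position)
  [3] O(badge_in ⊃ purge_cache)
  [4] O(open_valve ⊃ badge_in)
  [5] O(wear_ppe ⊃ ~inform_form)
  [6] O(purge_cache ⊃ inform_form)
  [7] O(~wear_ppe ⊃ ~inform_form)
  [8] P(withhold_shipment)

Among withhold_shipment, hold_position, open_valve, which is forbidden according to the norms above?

open_valve

By case analysis on wear_ppe: premise 5 gives O(wear_ppe ⊃ ~inform_form) and premise 7 gives O(~wear_ppe ⊃ ~inform_form), so O(~inform_form) either way.
Premise 6, O(purge_cache ⊃ inform_form), contraposes to O(~inform_form ⊃ ~purge_cache); with O(~inform_form) we get O(~purge_cache).
Premise 3, O(badge_in ⊃ purge_cache), contraposes to O(~purge_cache ⊃ ~badge_in); with O(~purge_cache) we get O(~badge_in).
Premise 4 is O(open_valve ⊃ badge_in); contrapositively O(~badge_in ⊃ ~open_valve). Since O(~badge_in) holds, K gives O(~open_valve).
So O(~open_valve) holds, i.e. open_valve is forbidden. None of the other listed options is forbidden under the premises.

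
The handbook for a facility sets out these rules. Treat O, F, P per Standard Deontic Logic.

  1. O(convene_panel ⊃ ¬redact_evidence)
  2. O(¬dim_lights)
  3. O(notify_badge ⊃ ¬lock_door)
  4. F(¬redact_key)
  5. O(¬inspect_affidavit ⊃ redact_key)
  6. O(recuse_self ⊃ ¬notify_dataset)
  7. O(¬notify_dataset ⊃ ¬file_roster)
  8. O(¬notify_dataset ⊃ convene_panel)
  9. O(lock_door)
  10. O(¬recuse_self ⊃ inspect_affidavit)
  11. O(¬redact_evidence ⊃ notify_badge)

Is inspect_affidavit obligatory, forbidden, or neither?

Obligatory

From premise 9 we have O(lock_door).
The contrapositive of premise 3 (O(notify_badge ⊃ ¬lock_door)) is O(lock_door ⊃ ¬notify_badge), and O(lock_door) is already established, so O(¬notify_badge).
Premise 11 is O(¬redact_evidence ⊃ notify_badge); contrapositively O(¬notify_badge ⊃ redact_evidence). Since O(¬notify_badge) holds, K gives O(redact_evidence).
The contrapositive of premise 1 (O(convene_panel ⊃ ¬redact_evidence)) is O(redact_evidence ⊃ ¬convene_panel), and O(redact_evidence) is already established, so O(¬convene_panel).
Premise 8, O(¬notify_dataset ⊃ convene_panel), contraposes to O(¬convene_panel ⊃ notify_dataset); with O(¬convene_panel) we get O(notify_dataset).
Premise 6 is O(recuse_self ⊃ ¬notify_dataset); contrapositively O(notify_dataset ⊃ ¬recuse_self). Since O(notify_dataset) holds, K gives O(¬recuse_self).
Applying K to premise 10 (O(¬recuse_self ⊃ inspect_affidavit)) and O(¬recuse_self) yields O(inspect_affidavit).
Premises 2, 4, 5, 7 do not contribute to this derivation.
Hence inspect_affidavit is obligatory.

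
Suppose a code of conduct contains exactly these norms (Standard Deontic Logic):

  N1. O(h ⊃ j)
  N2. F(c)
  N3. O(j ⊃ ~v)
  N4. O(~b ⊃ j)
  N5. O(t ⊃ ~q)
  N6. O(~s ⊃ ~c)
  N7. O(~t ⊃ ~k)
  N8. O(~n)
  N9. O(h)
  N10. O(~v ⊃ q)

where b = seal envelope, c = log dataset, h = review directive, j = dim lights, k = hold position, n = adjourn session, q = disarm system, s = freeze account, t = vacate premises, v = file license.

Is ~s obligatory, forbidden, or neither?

Premise 6 is O(~s ⊃ ~c); even if O(~c) held, inferring O(~s) would be affirming the consequent — invalid.
No premise or chain of K-axiom applications forces O(~s), and none forces O(s). So ~s is neither obligatory nor forbidden under these norms.

Neither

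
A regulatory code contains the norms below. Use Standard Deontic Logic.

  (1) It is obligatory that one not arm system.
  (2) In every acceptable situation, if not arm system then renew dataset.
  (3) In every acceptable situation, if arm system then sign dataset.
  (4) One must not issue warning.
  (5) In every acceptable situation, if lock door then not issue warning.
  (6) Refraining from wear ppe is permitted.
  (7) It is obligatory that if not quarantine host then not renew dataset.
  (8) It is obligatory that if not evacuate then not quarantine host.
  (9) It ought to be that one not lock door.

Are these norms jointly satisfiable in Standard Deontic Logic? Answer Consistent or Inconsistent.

Consistent

Premise 5 is O(lock_door → ¬issue_warning); even if O(¬issue_warning) held, inferring O(lock_door) would be affirming the consequent — invalid.
So O(lock_door) is not derivable, and the apparent clash with O(¬lock_door) does not arise.
A world satisfying every obligation exists (e.g. arm_system=false, evacuate=true, issue_warning=false, lock_door=false, quarantine_host=true, renew_dataset=true, sign_dataset=false, wear_ppe=false); no atom is both obligatory and forbidden, so the set is consistent.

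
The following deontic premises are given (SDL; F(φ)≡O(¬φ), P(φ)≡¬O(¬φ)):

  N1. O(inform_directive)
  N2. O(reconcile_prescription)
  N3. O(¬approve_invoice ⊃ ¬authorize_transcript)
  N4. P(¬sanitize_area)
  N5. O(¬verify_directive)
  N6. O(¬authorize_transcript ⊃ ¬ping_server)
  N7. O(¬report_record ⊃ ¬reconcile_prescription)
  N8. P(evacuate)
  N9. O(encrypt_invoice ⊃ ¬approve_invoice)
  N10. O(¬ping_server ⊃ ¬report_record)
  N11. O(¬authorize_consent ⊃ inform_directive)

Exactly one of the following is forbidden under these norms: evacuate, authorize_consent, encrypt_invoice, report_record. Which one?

encrypt_invoice

Premise 2 gives O(reconcile_prescription).
Premise 7 is O(¬report_record ⊃ ¬reconcile_prescription); contrapositively O(reconcile_prescription ⊃ report_record). Since O(reconcile_prescription) holds, K gives O(report_record).
Premise 10 is O(¬ping_server ⊃ ¬report_record); contrapositively O(report_record ⊃ ping_server). Since O(report_record) holds, K gives O(ping_server).
Premise 6, O(¬authorize_transcript ⊃ ¬ping_server), contraposes to O(ping_server ⊃ authorize_transcript); with O(ping_server) we get O(authorize_transcript).
Premise 3 is O(¬approve_invoice ⊃ ¬authorize_transcript); contrapositively O(authorize_transcript ⊃ approve_invoice). Since O(authorize_transcript) holds, K gives O(approve_invoice).
Premise 9, O(encrypt_invoice ⊃ ¬approve_invoice), contraposes to O(approve_invoice ⊃ ¬encrypt_invoice); with O(approve_invoice) we get O(¬encrypt_invoice).
So O(¬encrypt_invoice) holds, i.e. encrypt_invoice is forbidden. None of the other listed options is forbidden under the premises.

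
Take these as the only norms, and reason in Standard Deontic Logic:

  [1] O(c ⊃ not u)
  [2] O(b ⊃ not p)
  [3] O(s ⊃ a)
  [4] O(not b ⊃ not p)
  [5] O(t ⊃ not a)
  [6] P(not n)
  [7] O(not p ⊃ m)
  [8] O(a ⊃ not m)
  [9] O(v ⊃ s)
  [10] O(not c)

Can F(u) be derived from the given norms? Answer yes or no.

Premise 1 is O(c ⊃ not u), but O(c) is not derivable from the premises, so it does not yield O(not u).
No other premise forces O(not u). An ideal world satisfying every premise can still have u true, so F(u) is not derivable.

No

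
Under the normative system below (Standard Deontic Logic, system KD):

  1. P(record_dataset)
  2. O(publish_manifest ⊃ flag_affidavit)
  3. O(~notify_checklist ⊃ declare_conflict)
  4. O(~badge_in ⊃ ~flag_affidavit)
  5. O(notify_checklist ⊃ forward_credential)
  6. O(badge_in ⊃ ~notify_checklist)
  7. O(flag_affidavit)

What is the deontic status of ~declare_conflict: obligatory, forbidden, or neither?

Premise 7 gives O(flag_affidavit).
Premise 4, O(~badge_in ⊃ ~flag_affidavit), contraposes to O(flag_affidavit ⊃ badge_in); with O(flag_affidavit) we get O(badge_in).
From O(badge_in) and premise 6, O(badge_in ⊃ ~notify_checklist), we obtain O(~notify_checklist).
From O(~notify_checklist) and premise 3, O(~notify_checklist ⊃ declare_conflict), we obtain O(declare_conflict).
Premises 1, 2, 5 do not contribute to this derivation.
Thus O(declare_conflict), which is F(~declare_conflict): ~declare_conflict is forbidden.

Forbidden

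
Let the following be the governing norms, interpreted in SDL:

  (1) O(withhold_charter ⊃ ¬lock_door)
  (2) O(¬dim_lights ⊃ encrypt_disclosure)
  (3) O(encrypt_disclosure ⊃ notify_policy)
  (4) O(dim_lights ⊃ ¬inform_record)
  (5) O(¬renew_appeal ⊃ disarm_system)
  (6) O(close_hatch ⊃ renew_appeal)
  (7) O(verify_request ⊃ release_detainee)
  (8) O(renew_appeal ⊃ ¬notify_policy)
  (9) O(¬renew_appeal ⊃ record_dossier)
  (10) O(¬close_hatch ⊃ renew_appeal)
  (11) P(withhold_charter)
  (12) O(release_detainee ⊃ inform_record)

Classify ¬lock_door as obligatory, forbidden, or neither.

Neither

Premise 1 is O(withhold_charter ⊃ ¬lock_door), but O(withhold_charter) is not derivable from the premises (the permission P(withhold_charter) asserts only ¬O(¬withhold_charter), not O(withhold_charter)), so it does not yield O(¬lock_door).
No premise or chain of K-axiom applications forces O(¬lock_door), and none forces O(lock_door). So ¬lock_door is neither obligatory nor forbidden under these norms.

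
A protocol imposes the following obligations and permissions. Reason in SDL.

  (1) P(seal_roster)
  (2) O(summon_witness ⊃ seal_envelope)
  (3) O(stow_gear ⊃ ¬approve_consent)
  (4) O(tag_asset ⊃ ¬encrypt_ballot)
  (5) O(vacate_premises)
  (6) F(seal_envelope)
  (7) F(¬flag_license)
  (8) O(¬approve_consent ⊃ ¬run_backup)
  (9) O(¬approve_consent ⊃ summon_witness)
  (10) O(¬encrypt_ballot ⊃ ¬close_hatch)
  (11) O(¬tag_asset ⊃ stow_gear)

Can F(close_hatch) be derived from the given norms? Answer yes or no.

Yes

Premise 6, F(seal_envelope), is equivalent to O(¬seal_envelope).
The contrapositive of premise 2 (O(summon_witness ⊃ seal_envelope)) is O(¬seal_envelope ⊃ ¬summon_witness), and O(¬seal_envelope) is already established, so O(¬summon_witness).
Premise 9 is O(¬approve_consent ⊃ summon_witness); contrapositively O(¬summon_witness ⊃ approve_consent). Since O(¬summon_witness) holds, K gives O(approve_consent).
Premise 3, O(stow_gear ⊃ ¬approve_consent), contraposes to O(approve_consent ⊃ ¬stow_gear); with O(approve_consent) we get O(¬stow_gear).
Premise 11 is O(¬tag_asset ⊃ stow_gear); contrapositively O(¬stow_gear ⊃ tag_asset). Since O(¬stow_gear) holds, K gives O(tag_asset).
With premise 4, O(tag_asset ⊃ ¬encrypt_ballot), the K-axiom yields O(¬encrypt_ballot).
Applying K to premise 10 (O(¬encrypt_ballot ⊃ ¬close_hatch)) and O(¬encrypt_ballot) yields O(¬close_hatch).
Premises 1, 5, 7, 8 do not contribute to this derivation.
So O(¬close_hatch) holds, i.e. F(close_hatch). The claim follows.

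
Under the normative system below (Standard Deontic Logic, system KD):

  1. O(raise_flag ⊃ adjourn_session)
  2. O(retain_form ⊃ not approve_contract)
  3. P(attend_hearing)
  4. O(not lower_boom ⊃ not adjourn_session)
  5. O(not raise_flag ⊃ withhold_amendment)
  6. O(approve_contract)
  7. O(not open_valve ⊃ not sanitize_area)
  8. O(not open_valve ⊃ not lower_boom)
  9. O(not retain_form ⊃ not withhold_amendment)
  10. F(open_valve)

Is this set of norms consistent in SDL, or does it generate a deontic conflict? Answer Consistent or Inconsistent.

From premise 6 we have O(approve_contract).
Premise 2, O(retain_form ⊃ not approve_contract), contraposes to O(approve_contract ⊃ not retain_form); with O(approve_contract) we get O(not retain_form).
From O(not retain_form) and premise 9, O(not retain_form ⊃ not withhold_amendment), we obtain O(not withhold_amendment).
Premise 5, O(not raise_flag ⊃ withhold_amendment), contraposes to O(not withhold_amendment ⊃ raise_flag); with O(not withhold_amendment) we get O(raise_flag).
With premise 1, O(raise_flag ⊃ adjourn_session), the K-axiom yields O(adjourn_session).
The contrapositive of premise 4 (O(not lower_boom ⊃ not adjourn_session)) is O(adjourn_session ⊃ lower_boom), and O(adjourn_session) is already established, so O(lower_boom).
Premise 8, O(not open_valve ⊃ not lower_boom), contraposes to O(lower_boom ⊃ open_valve); with O(lower_boom) we get O(open_valve).
However, F(open_valve) at premise 10 amounts to O(not open_valve).
We now have both O(open_valve) and O(not open_valve) — open_valve is simultaneously obligatory and forbidden, violating the D-axiom.

Inconsistent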